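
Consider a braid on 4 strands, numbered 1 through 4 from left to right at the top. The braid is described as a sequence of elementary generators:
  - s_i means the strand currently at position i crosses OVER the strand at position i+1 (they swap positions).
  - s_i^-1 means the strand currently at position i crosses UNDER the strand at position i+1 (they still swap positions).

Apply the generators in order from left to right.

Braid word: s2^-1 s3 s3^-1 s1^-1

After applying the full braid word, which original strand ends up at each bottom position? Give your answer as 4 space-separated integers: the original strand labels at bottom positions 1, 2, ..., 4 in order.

Gen 1 (s2^-1): strand 2 crosses under strand 3. Perm now: [1 3 2 4]
Gen 2 (s3): strand 2 crosses over strand 4. Perm now: [1 3 4 2]
Gen 3 (s3^-1): strand 4 crosses under strand 2. Perm now: [1 3 2 4]
Gen 4 (s1^-1): strand 1 crosses under strand 3. Perm now: [3 1 2 4]

Answer: 3 1 2 4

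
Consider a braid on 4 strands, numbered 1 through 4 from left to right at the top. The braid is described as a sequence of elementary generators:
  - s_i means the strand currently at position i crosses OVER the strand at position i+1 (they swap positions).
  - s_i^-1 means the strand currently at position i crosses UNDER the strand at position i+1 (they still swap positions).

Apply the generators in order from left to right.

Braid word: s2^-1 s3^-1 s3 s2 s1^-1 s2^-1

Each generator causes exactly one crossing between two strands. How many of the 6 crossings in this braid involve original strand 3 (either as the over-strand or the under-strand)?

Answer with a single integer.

Answer: 3

Derivation:
Gen 1: crossing 2x3. Involves strand 3? yes. Count so far: 1
Gen 2: crossing 2x4. Involves strand 3? no. Count so far: 1
Gen 3: crossing 4x2. Involves strand 3? no. Count so far: 1
Gen 4: crossing 3x2. Involves strand 3? yes. Count so far: 2
Gen 5: crossing 1x2. Involves strand 3? no. Count so far: 2
Gen 6: crossing 1x3. Involves strand 3? yes. Count so far: 3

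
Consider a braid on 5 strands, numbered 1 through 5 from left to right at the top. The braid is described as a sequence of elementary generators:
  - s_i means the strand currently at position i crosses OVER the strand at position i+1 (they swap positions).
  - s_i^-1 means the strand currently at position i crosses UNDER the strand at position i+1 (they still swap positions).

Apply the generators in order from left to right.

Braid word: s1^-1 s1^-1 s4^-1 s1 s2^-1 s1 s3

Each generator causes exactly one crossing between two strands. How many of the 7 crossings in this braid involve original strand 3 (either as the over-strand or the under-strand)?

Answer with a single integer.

Answer: 2

Derivation:
Gen 1: crossing 1x2. Involves strand 3? no. Count so far: 0
Gen 2: crossing 2x1. Involves strand 3? no. Count so far: 0
Gen 3: crossing 4x5. Involves strand 3? no. Count so far: 0
Gen 4: crossing 1x2. Involves strand 3? no. Count so far: 0
Gen 5: crossing 1x3. Involves strand 3? yes. Count so far: 1
Gen 6: crossing 2x3. Involves strand 3? yes. Count so far: 2
Gen 7: crossing 1x5. Involves strand 3? no. Count so far: 2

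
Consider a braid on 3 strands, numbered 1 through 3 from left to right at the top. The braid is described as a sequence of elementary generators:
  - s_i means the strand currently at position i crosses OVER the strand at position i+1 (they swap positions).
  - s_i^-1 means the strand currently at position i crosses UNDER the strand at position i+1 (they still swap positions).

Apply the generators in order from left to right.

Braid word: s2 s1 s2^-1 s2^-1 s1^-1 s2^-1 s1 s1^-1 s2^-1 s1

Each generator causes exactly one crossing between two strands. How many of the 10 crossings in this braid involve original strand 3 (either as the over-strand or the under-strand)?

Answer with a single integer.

Gen 1: crossing 2x3. Involves strand 3? yes. Count so far: 1
Gen 2: crossing 1x3. Involves strand 3? yes. Count so far: 2
Gen 3: crossing 1x2. Involves strand 3? no. Count so far: 2
Gen 4: crossing 2x1. Involves strand 3? no. Count so far: 2
Gen 5: crossing 3x1. Involves strand 3? yes. Count so far: 3
Gen 6: crossing 3x2. Involves strand 3? yes. Count so far: 4
Gen 7: crossing 1x2. Involves strand 3? no. Count so far: 4
Gen 8: crossing 2x1. Involves strand 3? no. Count so far: 4
Gen 9: crossing 2x3. Involves strand 3? yes. Count so far: 5
Gen 10: crossing 1x3. Involves strand 3? yes. Count so far: 6

Answer: 6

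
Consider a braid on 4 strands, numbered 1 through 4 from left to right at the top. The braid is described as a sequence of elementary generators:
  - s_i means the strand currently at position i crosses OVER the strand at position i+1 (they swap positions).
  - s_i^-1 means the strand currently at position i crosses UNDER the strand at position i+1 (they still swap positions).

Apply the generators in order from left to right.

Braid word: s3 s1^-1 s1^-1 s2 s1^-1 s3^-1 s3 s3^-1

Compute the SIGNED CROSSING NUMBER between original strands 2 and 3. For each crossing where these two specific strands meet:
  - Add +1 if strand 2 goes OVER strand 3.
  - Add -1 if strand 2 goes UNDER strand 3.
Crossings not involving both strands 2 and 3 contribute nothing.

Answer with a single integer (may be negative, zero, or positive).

Answer: -3

Derivation:
Gen 1: crossing 3x4. Both 2&3? no. Sum: 0
Gen 2: crossing 1x2. Both 2&3? no. Sum: 0
Gen 3: crossing 2x1. Both 2&3? no. Sum: 0
Gen 4: crossing 2x4. Both 2&3? no. Sum: 0
Gen 5: crossing 1x4. Both 2&3? no. Sum: 0
Gen 6: 2 under 3. Both 2&3? yes. Contrib: -1. Sum: -1
Gen 7: 3 over 2. Both 2&3? yes. Contrib: -1. Sum: -2
Gen 8: 2 under 3. Both 2&3? yes. Contrib: -1. Sum: -3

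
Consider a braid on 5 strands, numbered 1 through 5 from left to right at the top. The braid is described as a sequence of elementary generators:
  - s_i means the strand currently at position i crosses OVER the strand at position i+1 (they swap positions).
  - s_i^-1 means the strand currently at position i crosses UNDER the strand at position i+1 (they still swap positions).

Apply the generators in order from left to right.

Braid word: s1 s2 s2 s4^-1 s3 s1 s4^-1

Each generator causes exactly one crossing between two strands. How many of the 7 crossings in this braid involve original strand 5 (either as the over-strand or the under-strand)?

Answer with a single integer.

Gen 1: crossing 1x2. Involves strand 5? no. Count so far: 0
Gen 2: crossing 1x3. Involves strand 5? no. Count so far: 0
Gen 3: crossing 3x1. Involves strand 5? no. Count so far: 0
Gen 4: crossing 4x5. Involves strand 5? yes. Count so far: 1
Gen 5: crossing 3x5. Involves strand 5? yes. Count so far: 2
Gen 6: crossing 2x1. Involves strand 5? no. Count so far: 2
Gen 7: crossing 3x4. Involves strand 5? no. Count so far: 2

Answer: 2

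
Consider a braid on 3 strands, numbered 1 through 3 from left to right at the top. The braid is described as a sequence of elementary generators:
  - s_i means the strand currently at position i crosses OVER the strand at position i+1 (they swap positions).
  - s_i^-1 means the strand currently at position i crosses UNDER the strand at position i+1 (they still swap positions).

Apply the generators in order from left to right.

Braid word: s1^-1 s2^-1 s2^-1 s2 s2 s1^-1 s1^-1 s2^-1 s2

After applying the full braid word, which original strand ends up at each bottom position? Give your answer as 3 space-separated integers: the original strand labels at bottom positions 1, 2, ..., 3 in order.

Gen 1 (s1^-1): strand 1 crosses under strand 2. Perm now: [2 1 3]
Gen 2 (s2^-1): strand 1 crosses under strand 3. Perm now: [2 3 1]
Gen 3 (s2^-1): strand 3 crosses under strand 1. Perm now: [2 1 3]
Gen 4 (s2): strand 1 crosses over strand 3. Perm now: [2 3 1]
Gen 5 (s2): strand 3 crosses over strand 1. Perm now: [2 1 3]
Gen 6 (s1^-1): strand 2 crosses under strand 1. Perm now: [1 2 3]
Gen 7 (s1^-1): strand 1 crosses under strand 2. Perm now: [2 1 3]
Gen 8 (s2^-1): strand 1 crosses under strand 3. Perm now: [2 3 1]
Gen 9 (s2): strand 3 crosses over strand 1. Perm now: [2 1 3]

Answer: 2 1 3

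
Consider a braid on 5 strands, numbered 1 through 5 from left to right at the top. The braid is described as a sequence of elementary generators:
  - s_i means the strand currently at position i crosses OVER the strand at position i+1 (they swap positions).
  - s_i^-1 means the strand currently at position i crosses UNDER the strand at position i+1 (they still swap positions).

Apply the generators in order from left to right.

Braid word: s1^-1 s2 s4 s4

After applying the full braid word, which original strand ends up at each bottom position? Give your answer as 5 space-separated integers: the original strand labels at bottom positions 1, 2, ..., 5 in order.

Gen 1 (s1^-1): strand 1 crosses under strand 2. Perm now: [2 1 3 4 5]
Gen 2 (s2): strand 1 crosses over strand 3. Perm now: [2 3 1 4 5]
Gen 3 (s4): strand 4 crosses over strand 5. Perm now: [2 3 1 5 4]
Gen 4 (s4): strand 5 crosses over strand 4. Perm now: [2 3 1 4 5]

Answer: 2 3 1 4 5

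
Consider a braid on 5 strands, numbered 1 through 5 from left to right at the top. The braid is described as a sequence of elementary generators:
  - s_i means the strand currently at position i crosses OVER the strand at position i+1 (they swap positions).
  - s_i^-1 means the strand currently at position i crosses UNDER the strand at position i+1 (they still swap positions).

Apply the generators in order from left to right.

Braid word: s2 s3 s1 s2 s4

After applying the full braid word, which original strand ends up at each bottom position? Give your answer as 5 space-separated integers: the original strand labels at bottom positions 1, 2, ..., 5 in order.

Answer: 3 4 1 5 2

Derivation:
Gen 1 (s2): strand 2 crosses over strand 3. Perm now: [1 3 2 4 5]
Gen 2 (s3): strand 2 crosses over strand 4. Perm now: [1 3 4 2 5]
Gen 3 (s1): strand 1 crosses over strand 3. Perm now: [3 1 4 2 5]
Gen 4 (s2): strand 1 crosses over strand 4. Perm now: [3 4 1 2 5]
Gen 5 (s4): strand 2 crosses over strand 5. Perm now: [3 4 1 5 2]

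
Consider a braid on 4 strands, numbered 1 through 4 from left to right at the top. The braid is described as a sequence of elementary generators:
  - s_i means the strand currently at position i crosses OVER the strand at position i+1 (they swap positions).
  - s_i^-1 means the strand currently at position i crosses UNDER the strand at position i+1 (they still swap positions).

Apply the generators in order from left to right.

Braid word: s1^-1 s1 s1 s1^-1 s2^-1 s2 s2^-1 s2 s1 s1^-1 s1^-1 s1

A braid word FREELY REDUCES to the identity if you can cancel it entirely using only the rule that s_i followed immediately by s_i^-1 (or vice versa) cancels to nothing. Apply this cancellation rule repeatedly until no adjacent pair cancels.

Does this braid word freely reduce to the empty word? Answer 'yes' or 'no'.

Gen 1 (s1^-1): push. Stack: [s1^-1]
Gen 2 (s1): cancels prior s1^-1. Stack: []
Gen 3 (s1): push. Stack: [s1]
Gen 4 (s1^-1): cancels prior s1. Stack: []
Gen 5 (s2^-1): push. Stack: [s2^-1]
Gen 6 (s2): cancels prior s2^-1. Stack: []
Gen 7 (s2^-1): push. Stack: [s2^-1]
Gen 8 (s2): cancels prior s2^-1. Stack: []
Gen 9 (s1): push. Stack: [s1]
Gen 10 (s1^-1): cancels prior s1. Stack: []
Gen 11 (s1^-1): push. Stack: [s1^-1]
Gen 12 (s1): cancels prior s1^-1. Stack: []
Reduced word: (empty)

Answer: yes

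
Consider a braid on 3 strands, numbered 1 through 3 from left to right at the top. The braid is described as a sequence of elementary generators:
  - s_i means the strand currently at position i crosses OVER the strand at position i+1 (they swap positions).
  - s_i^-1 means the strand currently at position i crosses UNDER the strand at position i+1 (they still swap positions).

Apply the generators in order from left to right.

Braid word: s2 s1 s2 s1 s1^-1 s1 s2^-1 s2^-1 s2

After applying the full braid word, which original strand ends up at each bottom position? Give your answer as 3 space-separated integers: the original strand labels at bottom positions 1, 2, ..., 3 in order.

Gen 1 (s2): strand 2 crosses over strand 3. Perm now: [1 3 2]
Gen 2 (s1): strand 1 crosses over strand 3. Perm now: [3 1 2]
Gen 3 (s2): strand 1 crosses over strand 2. Perm now: [3 2 1]
Gen 4 (s1): strand 3 crosses over strand 2. Perm now: [2 3 1]
Gen 5 (s1^-1): strand 2 crosses under strand 3. Perm now: [3 2 1]
Gen 6 (s1): strand 3 crosses over strand 2. Perm now: [2 3 1]
Gen 7 (s2^-1): strand 3 crosses under strand 1. Perm now: [2 1 3]
Gen 8 (s2^-1): strand 1 crosses under strand 3. Perm now: [2 3 1]
Gen 9 (s2): strand 3 crosses over strand 1. Perm now: [2 1 3]

Answer: 2 1 3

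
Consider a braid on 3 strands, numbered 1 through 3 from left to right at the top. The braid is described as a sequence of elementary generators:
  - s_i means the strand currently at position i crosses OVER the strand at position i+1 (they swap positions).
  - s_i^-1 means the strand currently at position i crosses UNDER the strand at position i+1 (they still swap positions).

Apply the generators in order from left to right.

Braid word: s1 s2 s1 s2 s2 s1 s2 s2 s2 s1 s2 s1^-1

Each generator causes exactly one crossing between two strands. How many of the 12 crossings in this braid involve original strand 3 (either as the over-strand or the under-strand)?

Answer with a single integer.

Answer: 8

Derivation:
Gen 1: crossing 1x2. Involves strand 3? no. Count so far: 0
Gen 2: crossing 1x3. Involves strand 3? yes. Count so far: 1
Gen 3: crossing 2x3. Involves strand 3? yes. Count so far: 2
Gen 4: crossing 2x1. Involves strand 3? no. Count so far: 2
Gen 5: crossing 1x2. Involves strand 3? no. Count so far: 2
Gen 6: crossing 3x2. Involves strand 3? yes. Count so far: 3
Gen 7: crossing 3x1. Involves strand 3? yes. Count so far: 4
Gen 8: crossing 1x3. Involves strand 3? yes. Count so far: 5
Gen 9: crossing 3x1. Involves strand 3? yes. Count so far: 6
Gen 10: crossing 2x1. Involves strand 3? no. Count so far: 6
Gen 11: crossing 2x3. Involves strand 3? yes. Count so far: 7
Gen 12: crossing 1x3. Involves strand 3? yes. Count so far: 8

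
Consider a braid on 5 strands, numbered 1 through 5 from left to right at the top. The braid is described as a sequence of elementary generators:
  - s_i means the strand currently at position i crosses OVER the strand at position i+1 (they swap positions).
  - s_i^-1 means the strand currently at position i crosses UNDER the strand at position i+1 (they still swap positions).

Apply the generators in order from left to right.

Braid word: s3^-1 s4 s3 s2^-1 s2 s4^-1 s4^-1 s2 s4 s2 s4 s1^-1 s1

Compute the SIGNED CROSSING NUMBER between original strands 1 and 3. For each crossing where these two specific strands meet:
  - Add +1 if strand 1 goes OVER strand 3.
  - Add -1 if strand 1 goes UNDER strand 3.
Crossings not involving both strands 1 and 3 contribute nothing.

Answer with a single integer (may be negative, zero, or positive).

Answer: 0

Derivation:
Gen 1: crossing 3x4. Both 1&3? no. Sum: 0
Gen 2: crossing 3x5. Both 1&3? no. Sum: 0
Gen 3: crossing 4x5. Both 1&3? no. Sum: 0
Gen 4: crossing 2x5. Both 1&3? no. Sum: 0
Gen 5: crossing 5x2. Both 1&3? no. Sum: 0
Gen 6: crossing 4x3. Both 1&3? no. Sum: 0
Gen 7: crossing 3x4. Both 1&3? no. Sum: 0
Gen 8: crossing 2x5. Both 1&3? no. Sum: 0
Gen 9: crossing 4x3. Both 1&3? no. Sum: 0
Gen 10: crossing 5x2. Both 1&3? no. Sum: 0
Gen 11: crossing 3x4. Both 1&3? no. Sum: 0
Gen 12: crossing 1x2. Both 1&3? no. Sum: 0
Gen 13: crossing 2x1. Both 1&3? no. Sum: 0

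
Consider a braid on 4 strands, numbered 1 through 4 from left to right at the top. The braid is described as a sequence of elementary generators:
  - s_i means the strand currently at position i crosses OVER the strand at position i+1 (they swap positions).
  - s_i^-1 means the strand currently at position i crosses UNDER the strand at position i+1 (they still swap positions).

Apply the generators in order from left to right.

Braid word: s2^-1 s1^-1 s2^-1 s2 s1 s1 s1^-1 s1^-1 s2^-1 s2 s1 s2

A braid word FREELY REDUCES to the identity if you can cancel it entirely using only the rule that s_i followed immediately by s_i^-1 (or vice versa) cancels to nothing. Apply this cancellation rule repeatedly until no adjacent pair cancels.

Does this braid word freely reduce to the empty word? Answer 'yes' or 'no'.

Answer: yes

Derivation:
Gen 1 (s2^-1): push. Stack: [s2^-1]
Gen 2 (s1^-1): push. Stack: [s2^-1 s1^-1]
Gen 3 (s2^-1): push. Stack: [s2^-1 s1^-1 s2^-1]
Gen 4 (s2): cancels prior s2^-1. Stack: [s2^-1 s1^-1]
Gen 5 (s1): cancels prior s1^-1. Stack: [s2^-1]
Gen 6 (s1): push. Stack: [s2^-1 s1]
Gen 7 (s1^-1): cancels prior s1. Stack: [s2^-1]
Gen 8 (s1^-1): push. Stack: [s2^-1 s1^-1]
Gen 9 (s2^-1): push. Stack: [s2^-1 s1^-1 s2^-1]
Gen 10 (s2): cancels prior s2^-1. Stack: [s2^-1 s1^-1]
Gen 11 (s1): cancels prior s1^-1. Stack: [s2^-1]
Gen 12 (s2): cancels prior s2^-1. Stack: []
Reduced word: (empty)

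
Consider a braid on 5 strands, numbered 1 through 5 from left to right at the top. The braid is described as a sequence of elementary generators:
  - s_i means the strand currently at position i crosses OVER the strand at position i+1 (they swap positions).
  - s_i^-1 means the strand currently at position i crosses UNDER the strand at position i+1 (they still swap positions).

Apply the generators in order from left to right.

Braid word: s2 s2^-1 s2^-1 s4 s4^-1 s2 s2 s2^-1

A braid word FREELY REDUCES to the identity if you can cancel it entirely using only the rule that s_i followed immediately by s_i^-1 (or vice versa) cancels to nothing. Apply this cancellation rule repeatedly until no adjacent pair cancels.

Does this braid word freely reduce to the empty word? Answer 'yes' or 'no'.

Answer: yes

Derivation:
Gen 1 (s2): push. Stack: [s2]
Gen 2 (s2^-1): cancels prior s2. Stack: []
Gen 3 (s2^-1): push. Stack: [s2^-1]
Gen 4 (s4): push. Stack: [s2^-1 s4]
Gen 5 (s4^-1): cancels prior s4. Stack: [s2^-1]
Gen 6 (s2): cancels prior s2^-1. Stack: []
Gen 7 (s2): push. Stack: [s2]
Gen 8 (s2^-1): cancels prior s2. Stack: []
Reduced word: (empty)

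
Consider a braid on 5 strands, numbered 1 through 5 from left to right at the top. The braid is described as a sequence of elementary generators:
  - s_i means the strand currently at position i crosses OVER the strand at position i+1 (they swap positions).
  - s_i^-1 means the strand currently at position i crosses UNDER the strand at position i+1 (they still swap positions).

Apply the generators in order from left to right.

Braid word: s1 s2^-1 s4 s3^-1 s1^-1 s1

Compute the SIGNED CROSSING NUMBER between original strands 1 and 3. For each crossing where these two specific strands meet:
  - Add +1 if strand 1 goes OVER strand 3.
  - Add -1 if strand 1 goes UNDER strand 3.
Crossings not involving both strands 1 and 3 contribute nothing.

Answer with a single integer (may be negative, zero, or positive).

Gen 1: crossing 1x2. Both 1&3? no. Sum: 0
Gen 2: 1 under 3. Both 1&3? yes. Contrib: -1. Sum: -1
Gen 3: crossing 4x5. Both 1&3? no. Sum: -1
Gen 4: crossing 1x5. Both 1&3? no. Sum: -1
Gen 5: crossing 2x3. Both 1&3? no. Sum: -1
Gen 6: crossing 3x2. Both 1&3? no. Sum: -1

Answer: -1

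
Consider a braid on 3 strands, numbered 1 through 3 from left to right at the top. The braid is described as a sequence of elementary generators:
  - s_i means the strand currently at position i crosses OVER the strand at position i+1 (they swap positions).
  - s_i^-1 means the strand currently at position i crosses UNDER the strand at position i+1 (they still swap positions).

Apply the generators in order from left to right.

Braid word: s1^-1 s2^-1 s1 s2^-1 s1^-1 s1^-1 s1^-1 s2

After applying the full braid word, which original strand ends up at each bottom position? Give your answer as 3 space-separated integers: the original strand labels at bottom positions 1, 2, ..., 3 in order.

Answer: 1 2 3

Derivation:
Gen 1 (s1^-1): strand 1 crosses under strand 2. Perm now: [2 1 3]
Gen 2 (s2^-1): strand 1 crosses under strand 3. Perm now: [2 3 1]
Gen 3 (s1): strand 2 crosses over strand 3. Perm now: [3 2 1]
Gen 4 (s2^-1): strand 2 crosses under strand 1. Perm now: [3 1 2]
Gen 5 (s1^-1): strand 3 crosses under strand 1. Perm now: [1 3 2]
Gen 6 (s1^-1): strand 1 crosses under strand 3. Perm now: [3 1 2]
Gen 7 (s1^-1): strand 3 crosses under strand 1. Perm now: [1 3 2]
Gen 8 (s2): strand 3 crosses over strand 2. Perm now: [1 2 3]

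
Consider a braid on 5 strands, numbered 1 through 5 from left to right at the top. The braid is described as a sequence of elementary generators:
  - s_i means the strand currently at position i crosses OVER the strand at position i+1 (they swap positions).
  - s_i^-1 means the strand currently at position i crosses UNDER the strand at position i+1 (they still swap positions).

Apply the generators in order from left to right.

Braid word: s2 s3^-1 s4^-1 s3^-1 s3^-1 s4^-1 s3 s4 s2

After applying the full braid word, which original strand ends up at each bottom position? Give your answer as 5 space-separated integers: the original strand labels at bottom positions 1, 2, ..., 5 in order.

Gen 1 (s2): strand 2 crosses over strand 3. Perm now: [1 3 2 4 5]
Gen 2 (s3^-1): strand 2 crosses under strand 4. Perm now: [1 3 4 2 5]
Gen 3 (s4^-1): strand 2 crosses under strand 5. Perm now: [1 3 4 5 2]
Gen 4 (s3^-1): strand 4 crosses under strand 5. Perm now: [1 3 5 4 2]
Gen 5 (s3^-1): strand 5 crosses under strand 4. Perm now: [1 3 4 5 2]
Gen 6 (s4^-1): strand 5 crosses under strand 2. Perm now: [1 3 4 2 5]
Gen 7 (s3): strand 4 crosses over strand 2. Perm now: [1 3 2 4 5]
Gen 8 (s4): strand 4 crosses over strand 5. Perm now: [1 3 2 5 4]
Gen 9 (s2): strand 3 crosses over strand 2. Perm now: [1 2 3 5 4]

Answer: 1 2 3 5 4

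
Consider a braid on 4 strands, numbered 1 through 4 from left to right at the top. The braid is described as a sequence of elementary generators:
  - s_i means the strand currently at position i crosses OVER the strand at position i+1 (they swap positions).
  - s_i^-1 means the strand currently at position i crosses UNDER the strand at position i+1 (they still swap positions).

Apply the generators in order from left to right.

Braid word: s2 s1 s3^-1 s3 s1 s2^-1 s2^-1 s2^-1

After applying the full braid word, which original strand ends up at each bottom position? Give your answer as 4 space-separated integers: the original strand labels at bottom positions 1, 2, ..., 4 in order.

Answer: 1 2 3 4

Derivation:
Gen 1 (s2): strand 2 crosses over strand 3. Perm now: [1 3 2 4]
Gen 2 (s1): strand 1 crosses over strand 3. Perm now: [3 1 2 4]
Gen 3 (s3^-1): strand 2 crosses under strand 4. Perm now: [3 1 4 2]
Gen 4 (s3): strand 4 crosses over strand 2. Perm now: [3 1 2 4]
Gen 5 (s1): strand 3 crosses over strand 1. Perm now: [1 3 2 4]
Gen 6 (s2^-1): strand 3 crosses under strand 2. Perm now: [1 2 3 4]
Gen 7 (s2^-1): strand 2 crosses under strand 3. Perm now: [1 3 2 4]
Gen 8 (s2^-1): strand 3 crosses under strand 2. Perm now: [1 2 3 4]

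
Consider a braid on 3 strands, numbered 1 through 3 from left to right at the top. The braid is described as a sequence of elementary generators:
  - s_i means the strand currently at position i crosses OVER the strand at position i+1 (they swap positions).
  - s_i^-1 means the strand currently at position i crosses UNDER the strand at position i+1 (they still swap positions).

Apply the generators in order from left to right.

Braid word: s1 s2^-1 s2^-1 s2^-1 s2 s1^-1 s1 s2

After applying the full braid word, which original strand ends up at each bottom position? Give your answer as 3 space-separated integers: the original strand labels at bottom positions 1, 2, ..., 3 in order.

Gen 1 (s1): strand 1 crosses over strand 2. Perm now: [2 1 3]
Gen 2 (s2^-1): strand 1 crosses under strand 3. Perm now: [2 3 1]
Gen 3 (s2^-1): strand 3 crosses under strand 1. Perm now: [2 1 3]
Gen 4 (s2^-1): strand 1 crosses under strand 3. Perm now: [2 3 1]
Gen 5 (s2): strand 3 crosses over strand 1. Perm now: [2 1 3]
Gen 6 (s1^-1): strand 2 crosses under strand 1. Perm now: [1 2 3]
Gen 7 (s1): strand 1 crosses over strand 2. Perm now: [2 1 3]
Gen 8 (s2): strand 1 crosses over strand 3. Perm now: [2 3 1]

Answer: 2 3 1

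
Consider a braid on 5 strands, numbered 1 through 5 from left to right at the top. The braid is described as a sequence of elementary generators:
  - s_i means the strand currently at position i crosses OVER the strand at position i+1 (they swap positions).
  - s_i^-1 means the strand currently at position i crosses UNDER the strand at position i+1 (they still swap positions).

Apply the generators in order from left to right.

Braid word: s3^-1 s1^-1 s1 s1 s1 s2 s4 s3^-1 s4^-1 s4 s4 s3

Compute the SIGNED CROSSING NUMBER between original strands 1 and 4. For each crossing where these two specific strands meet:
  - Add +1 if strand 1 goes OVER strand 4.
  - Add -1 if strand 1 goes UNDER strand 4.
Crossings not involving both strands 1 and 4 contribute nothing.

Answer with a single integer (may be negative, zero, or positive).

Answer: 0

Derivation:
Gen 1: crossing 3x4. Both 1&4? no. Sum: 0
Gen 2: crossing 1x2. Both 1&4? no. Sum: 0
Gen 3: crossing 2x1. Both 1&4? no. Sum: 0
Gen 4: crossing 1x2. Both 1&4? no. Sum: 0
Gen 5: crossing 2x1. Both 1&4? no. Sum: 0
Gen 6: crossing 2x4. Both 1&4? no. Sum: 0
Gen 7: crossing 3x5. Both 1&4? no. Sum: 0
Gen 8: crossing 2x5. Both 1&4? no. Sum: 0
Gen 9: crossing 2x3. Both 1&4? no. Sum: 0
Gen 10: crossing 3x2. Both 1&4? no. Sum: 0
Gen 11: crossing 2x3. Both 1&4? no. Sum: 0
Gen 12: crossing 5x3. Both 1&4? no. Sum: 0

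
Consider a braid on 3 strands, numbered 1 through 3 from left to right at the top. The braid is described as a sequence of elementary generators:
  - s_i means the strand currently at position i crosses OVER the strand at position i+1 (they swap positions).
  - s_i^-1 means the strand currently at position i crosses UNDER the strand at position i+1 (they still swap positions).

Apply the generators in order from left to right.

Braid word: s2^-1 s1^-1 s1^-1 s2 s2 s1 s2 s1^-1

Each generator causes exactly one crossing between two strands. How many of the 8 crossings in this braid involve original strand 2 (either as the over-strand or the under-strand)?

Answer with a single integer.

Gen 1: crossing 2x3. Involves strand 2? yes. Count so far: 1
Gen 2: crossing 1x3. Involves strand 2? no. Count so far: 1
Gen 3: crossing 3x1. Involves strand 2? no. Count so far: 1
Gen 4: crossing 3x2. Involves strand 2? yes. Count so far: 2
Gen 5: crossing 2x3. Involves strand 2? yes. Count so far: 3
Gen 6: crossing 1x3. Involves strand 2? no. Count so far: 3
Gen 7: crossing 1x2. Involves strand 2? yes. Count so far: 4
Gen 8: crossing 3x2. Involves strand 2? yes. Count so far: 5

Answer: 5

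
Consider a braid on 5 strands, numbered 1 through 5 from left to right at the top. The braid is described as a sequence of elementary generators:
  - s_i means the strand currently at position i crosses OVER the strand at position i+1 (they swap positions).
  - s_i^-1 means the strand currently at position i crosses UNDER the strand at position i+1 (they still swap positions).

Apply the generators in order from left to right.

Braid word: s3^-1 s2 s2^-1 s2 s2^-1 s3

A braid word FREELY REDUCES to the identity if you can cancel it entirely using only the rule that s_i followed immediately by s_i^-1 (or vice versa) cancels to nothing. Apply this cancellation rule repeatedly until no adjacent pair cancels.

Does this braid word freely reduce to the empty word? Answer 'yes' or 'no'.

Answer: yes

Derivation:
Gen 1 (s3^-1): push. Stack: [s3^-1]
Gen 2 (s2): push. Stack: [s3^-1 s2]
Gen 3 (s2^-1): cancels prior s2. Stack: [s3^-1]
Gen 4 (s2): push. Stack: [s3^-1 s2]
Gen 5 (s2^-1): cancels prior s2. Stack: [s3^-1]
Gen 6 (s3): cancels prior s3^-1. Stack: []
Reduced word: (empty)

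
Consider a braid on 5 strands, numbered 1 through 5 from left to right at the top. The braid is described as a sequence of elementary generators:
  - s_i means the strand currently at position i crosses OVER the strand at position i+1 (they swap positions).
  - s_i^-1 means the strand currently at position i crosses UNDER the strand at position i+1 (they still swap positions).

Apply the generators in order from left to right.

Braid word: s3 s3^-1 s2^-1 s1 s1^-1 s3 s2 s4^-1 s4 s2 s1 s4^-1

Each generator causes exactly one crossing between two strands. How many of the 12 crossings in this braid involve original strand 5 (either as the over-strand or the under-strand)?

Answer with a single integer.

Gen 1: crossing 3x4. Involves strand 5? no. Count so far: 0
Gen 2: crossing 4x3. Involves strand 5? no. Count so far: 0
Gen 3: crossing 2x3. Involves strand 5? no. Count so far: 0
Gen 4: crossing 1x3. Involves strand 5? no. Count so far: 0
Gen 5: crossing 3x1. Involves strand 5? no. Count so far: 0
Gen 6: crossing 2x4. Involves strand 5? no. Count so far: 0
Gen 7: crossing 3x4. Involves strand 5? no. Count so far: 0
Gen 8: crossing 2x5. Involves strand 5? yes. Count so far: 1
Gen 9: crossing 5x2. Involves strand 5? yes. Count so far: 2
Gen 10: crossing 4x3. Involves strand 5? no. Count so far: 2
Gen 11: crossing 1x3. Involves strand 5? no. Count so far: 2
Gen 12: crossing 2x5. Involves strand 5? yes. Count so far: 3

Answer: 3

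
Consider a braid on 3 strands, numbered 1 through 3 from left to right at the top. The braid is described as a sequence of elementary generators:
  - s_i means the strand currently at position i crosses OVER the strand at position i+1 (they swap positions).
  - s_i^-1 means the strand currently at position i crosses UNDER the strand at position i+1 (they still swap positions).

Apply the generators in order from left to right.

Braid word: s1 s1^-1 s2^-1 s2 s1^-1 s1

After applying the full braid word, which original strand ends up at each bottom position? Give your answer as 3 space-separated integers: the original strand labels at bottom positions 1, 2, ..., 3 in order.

Answer: 1 2 3

Derivation:
Gen 1 (s1): strand 1 crosses over strand 2. Perm now: [2 1 3]
Gen 2 (s1^-1): strand 2 crosses under strand 1. Perm now: [1 2 3]
Gen 3 (s2^-1): strand 2 crosses under strand 3. Perm now: [1 3 2]
Gen 4 (s2): strand 3 crosses over strand 2. Perm now: [1 2 3]
Gen 5 (s1^-1): strand 1 crosses under strand 2. Perm now: [2 1 3]
Gen 6 (s1): strand 2 crosses over strand 1. Perm now: [1 2 3]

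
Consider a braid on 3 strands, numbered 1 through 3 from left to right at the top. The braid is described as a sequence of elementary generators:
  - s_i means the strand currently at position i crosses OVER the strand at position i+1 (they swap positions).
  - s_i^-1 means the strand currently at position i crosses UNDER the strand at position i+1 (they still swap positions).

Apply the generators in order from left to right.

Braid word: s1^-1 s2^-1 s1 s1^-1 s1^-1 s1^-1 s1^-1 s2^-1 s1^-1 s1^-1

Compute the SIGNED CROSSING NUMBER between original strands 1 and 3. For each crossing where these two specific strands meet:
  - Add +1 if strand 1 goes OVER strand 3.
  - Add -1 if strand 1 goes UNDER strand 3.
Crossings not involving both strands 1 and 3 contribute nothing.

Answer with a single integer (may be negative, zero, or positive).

Answer: -1

Derivation:
Gen 1: crossing 1x2. Both 1&3? no. Sum: 0
Gen 2: 1 under 3. Both 1&3? yes. Contrib: -1. Sum: -1
Gen 3: crossing 2x3. Both 1&3? no. Sum: -1
Gen 4: crossing 3x2. Both 1&3? no. Sum: -1
Gen 5: crossing 2x3. Both 1&3? no. Sum: -1
Gen 6: crossing 3x2. Both 1&3? no. Sum: -1
Gen 7: crossing 2x3. Both 1&3? no. Sum: -1
Gen 8: crossing 2x1. Both 1&3? no. Sum: -1
Gen 9: 3 under 1. Both 1&3? yes. Contrib: +1. Sum: 0
Gen 10: 1 under 3. Both 1&3? yes. Contrib: -1. Sum: -1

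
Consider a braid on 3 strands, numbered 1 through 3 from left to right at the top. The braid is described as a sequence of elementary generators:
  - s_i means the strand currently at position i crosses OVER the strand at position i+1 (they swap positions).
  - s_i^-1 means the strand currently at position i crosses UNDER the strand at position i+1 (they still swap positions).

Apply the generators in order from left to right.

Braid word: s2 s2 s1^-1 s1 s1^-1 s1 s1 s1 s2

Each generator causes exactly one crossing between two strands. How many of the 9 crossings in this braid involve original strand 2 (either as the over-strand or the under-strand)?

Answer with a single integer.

Answer: 9

Derivation:
Gen 1: crossing 2x3. Involves strand 2? yes. Count so far: 1
Gen 2: crossing 3x2. Involves strand 2? yes. Count so far: 2
Gen 3: crossing 1x2. Involves strand 2? yes. Count so far: 3
Gen 4: crossing 2x1. Involves strand 2? yes. Count so far: 4
Gen 5: crossing 1x2. Involves strand 2? yes. Count so far: 5
Gen 6: crossing 2x1. Involves strand 2? yes. Count so far: 6
Gen 7: crossing 1x2. Involves strand 2? yes. Count so far: 7
Gen 8: crossing 2x1. Involves strand 2? yes. Count so far: 8
Gen 9: crossing 2x3. Involves strand 2? yes. Count so far: 9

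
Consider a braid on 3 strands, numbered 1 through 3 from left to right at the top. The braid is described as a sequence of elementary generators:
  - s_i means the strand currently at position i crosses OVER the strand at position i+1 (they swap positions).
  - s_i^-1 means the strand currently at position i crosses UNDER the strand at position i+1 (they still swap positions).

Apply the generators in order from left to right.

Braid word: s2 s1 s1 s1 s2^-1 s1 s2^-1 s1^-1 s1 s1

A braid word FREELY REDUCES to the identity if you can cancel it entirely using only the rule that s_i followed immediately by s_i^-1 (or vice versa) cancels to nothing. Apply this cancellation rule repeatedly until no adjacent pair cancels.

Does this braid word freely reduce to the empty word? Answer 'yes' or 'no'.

Answer: no

Derivation:
Gen 1 (s2): push. Stack: [s2]
Gen 2 (s1): push. Stack: [s2 s1]
Gen 3 (s1): push. Stack: [s2 s1 s1]
Gen 4 (s1): push. Stack: [s2 s1 s1 s1]
Gen 5 (s2^-1): push. Stack: [s2 s1 s1 s1 s2^-1]
Gen 6 (s1): push. Stack: [s2 s1 s1 s1 s2^-1 s1]
Gen 7 (s2^-1): push. Stack: [s2 s1 s1 s1 s2^-1 s1 s2^-1]
Gen 8 (s1^-1): push. Stack: [s2 s1 s1 s1 s2^-1 s1 s2^-1 s1^-1]
Gen 9 (s1): cancels prior s1^-1. Stack: [s2 s1 s1 s1 s2^-1 s1 s2^-1]
Gen 10 (s1): push. Stack: [s2 s1 s1 s1 s2^-1 s1 s2^-1 s1]
Reduced word: s2 s1 s1 s1 s2^-1 s1 s2^-1 s1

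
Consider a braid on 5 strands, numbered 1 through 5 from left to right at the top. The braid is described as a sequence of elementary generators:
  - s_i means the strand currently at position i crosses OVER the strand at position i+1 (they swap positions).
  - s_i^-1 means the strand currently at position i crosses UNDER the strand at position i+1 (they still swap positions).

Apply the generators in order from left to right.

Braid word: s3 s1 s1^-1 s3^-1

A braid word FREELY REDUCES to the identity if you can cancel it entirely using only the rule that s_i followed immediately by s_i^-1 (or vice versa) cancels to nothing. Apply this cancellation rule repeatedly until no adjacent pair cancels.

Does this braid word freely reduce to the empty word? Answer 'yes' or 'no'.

Gen 1 (s3): push. Stack: [s3]
Gen 2 (s1): push. Stack: [s3 s1]
Gen 3 (s1^-1): cancels prior s1. Stack: [s3]
Gen 4 (s3^-1): cancels prior s3. Stack: []
Reduced word: (empty)

Answer: yes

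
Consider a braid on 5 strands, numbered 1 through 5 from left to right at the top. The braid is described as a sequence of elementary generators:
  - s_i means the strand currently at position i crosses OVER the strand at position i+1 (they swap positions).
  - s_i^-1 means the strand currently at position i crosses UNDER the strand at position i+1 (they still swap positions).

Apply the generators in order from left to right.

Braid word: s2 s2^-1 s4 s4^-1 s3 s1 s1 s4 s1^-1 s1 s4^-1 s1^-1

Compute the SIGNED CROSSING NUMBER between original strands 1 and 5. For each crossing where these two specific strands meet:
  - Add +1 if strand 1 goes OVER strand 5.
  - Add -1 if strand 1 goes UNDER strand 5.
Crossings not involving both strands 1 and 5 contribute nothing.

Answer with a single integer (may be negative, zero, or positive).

Answer: 0

Derivation:
Gen 1: crossing 2x3. Both 1&5? no. Sum: 0
Gen 2: crossing 3x2. Both 1&5? no. Sum: 0
Gen 3: crossing 4x5. Both 1&5? no. Sum: 0
Gen 4: crossing 5x4. Both 1&5? no. Sum: 0
Gen 5: crossing 3x4. Both 1&5? no. Sum: 0
Gen 6: crossing 1x2. Both 1&5? no. Sum: 0
Gen 7: crossing 2x1. Both 1&5? no. Sum: 0
Gen 8: crossing 3x5. Both 1&5? no. Sum: 0
Gen 9: crossing 1x2. Both 1&5? no. Sum: 0
Gen 10: crossing 2x1. Both 1&5? no. Sum: 0
Gen 11: crossing 5x3. Both 1&5? no. Sum: 0
Gen 12: crossing 1x2. Both 1&5? no. Sum: 0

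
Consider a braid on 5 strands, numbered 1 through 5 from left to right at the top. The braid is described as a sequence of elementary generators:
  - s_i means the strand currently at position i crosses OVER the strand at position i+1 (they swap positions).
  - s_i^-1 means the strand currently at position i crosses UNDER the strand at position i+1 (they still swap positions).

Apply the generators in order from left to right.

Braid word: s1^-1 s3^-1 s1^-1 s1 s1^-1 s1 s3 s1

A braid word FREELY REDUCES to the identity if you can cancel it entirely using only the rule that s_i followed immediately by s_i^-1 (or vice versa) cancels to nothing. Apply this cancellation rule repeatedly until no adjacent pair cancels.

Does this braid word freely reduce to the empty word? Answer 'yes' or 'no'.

Gen 1 (s1^-1): push. Stack: [s1^-1]
Gen 2 (s3^-1): push. Stack: [s1^-1 s3^-1]
Gen 3 (s1^-1): push. Stack: [s1^-1 s3^-1 s1^-1]
Gen 4 (s1): cancels prior s1^-1. Stack: [s1^-1 s3^-1]
Gen 5 (s1^-1): push. Stack: [s1^-1 s3^-1 s1^-1]
Gen 6 (s1): cancels prior s1^-1. Stack: [s1^-1 s3^-1]
Gen 7 (s3): cancels prior s3^-1. Stack: [s1^-1]
Gen 8 (s1): cancels prior s1^-1. Stack: []
Reduced word: (empty)

Answer: yes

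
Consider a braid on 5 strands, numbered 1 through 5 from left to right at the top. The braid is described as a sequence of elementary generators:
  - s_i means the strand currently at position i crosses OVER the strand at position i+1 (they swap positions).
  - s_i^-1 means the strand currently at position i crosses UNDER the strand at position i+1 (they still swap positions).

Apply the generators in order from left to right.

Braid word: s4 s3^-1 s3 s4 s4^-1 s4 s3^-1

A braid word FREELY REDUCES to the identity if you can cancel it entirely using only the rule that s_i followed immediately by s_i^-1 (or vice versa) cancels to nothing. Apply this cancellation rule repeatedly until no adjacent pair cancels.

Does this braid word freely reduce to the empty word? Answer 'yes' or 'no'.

Answer: no

Derivation:
Gen 1 (s4): push. Stack: [s4]
Gen 2 (s3^-1): push. Stack: [s4 s3^-1]
Gen 3 (s3): cancels prior s3^-1. Stack: [s4]
Gen 4 (s4): push. Stack: [s4 s4]
Gen 5 (s4^-1): cancels prior s4. Stack: [s4]
Gen 6 (s4): push. Stack: [s4 s4]
Gen 7 (s3^-1): push. Stack: [s4 s4 s3^-1]
Reduced word: s4 s4 s3^-1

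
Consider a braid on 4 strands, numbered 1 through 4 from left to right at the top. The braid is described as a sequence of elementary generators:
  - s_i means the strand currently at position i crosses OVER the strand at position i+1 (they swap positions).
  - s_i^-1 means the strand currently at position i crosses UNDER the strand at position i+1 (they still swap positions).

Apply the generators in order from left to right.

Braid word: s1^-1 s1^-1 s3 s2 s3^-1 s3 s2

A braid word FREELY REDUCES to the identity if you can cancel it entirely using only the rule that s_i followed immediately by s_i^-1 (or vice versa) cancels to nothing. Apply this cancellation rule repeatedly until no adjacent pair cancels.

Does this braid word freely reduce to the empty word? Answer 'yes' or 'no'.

Answer: no

Derivation:
Gen 1 (s1^-1): push. Stack: [s1^-1]
Gen 2 (s1^-1): push. Stack: [s1^-1 s1^-1]
Gen 3 (s3): push. Stack: [s1^-1 s1^-1 s3]
Gen 4 (s2): push. Stack: [s1^-1 s1^-1 s3 s2]
Gen 5 (s3^-1): push. Stack: [s1^-1 s1^-1 s3 s2 s3^-1]
Gen 6 (s3): cancels prior s3^-1. Stack: [s1^-1 s1^-1 s3 s2]
Gen 7 (s2): push. Stack: [s1^-1 s1^-1 s3 s2 s2]
Reduced word: s1^-1 s1^-1 s3 s2 s2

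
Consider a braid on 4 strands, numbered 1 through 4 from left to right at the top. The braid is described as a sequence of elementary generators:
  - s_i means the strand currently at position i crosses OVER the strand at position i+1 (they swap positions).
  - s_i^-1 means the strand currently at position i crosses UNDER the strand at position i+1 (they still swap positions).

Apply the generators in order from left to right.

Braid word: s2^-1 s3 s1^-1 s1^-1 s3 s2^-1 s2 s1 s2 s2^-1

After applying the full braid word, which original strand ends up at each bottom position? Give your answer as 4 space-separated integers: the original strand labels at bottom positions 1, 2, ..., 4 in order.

Gen 1 (s2^-1): strand 2 crosses under strand 3. Perm now: [1 3 2 4]
Gen 2 (s3): strand 2 crosses over strand 4. Perm now: [1 3 4 2]
Gen 3 (s1^-1): strand 1 crosses under strand 3. Perm now: [3 1 4 2]
Gen 4 (s1^-1): strand 3 crosses under strand 1. Perm now: [1 3 4 2]
Gen 5 (s3): strand 4 crosses over strand 2. Perm now: [1 3 2 4]
Gen 6 (s2^-1): strand 3 crosses under strand 2. Perm now: [1 2 3 4]
Gen 7 (s2): strand 2 crosses over strand 3. Perm now: [1 3 2 4]
Gen 8 (s1): strand 1 crosses over strand 3. Perm now: [3 1 2 4]
Gen 9 (s2): strand 1 crosses over strand 2. Perm now: [3 2 1 4]
Gen 10 (s2^-1): strand 2 crosses under strand 1. Perm now: [3 1 2 4]

Answer: 3 1 2 4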